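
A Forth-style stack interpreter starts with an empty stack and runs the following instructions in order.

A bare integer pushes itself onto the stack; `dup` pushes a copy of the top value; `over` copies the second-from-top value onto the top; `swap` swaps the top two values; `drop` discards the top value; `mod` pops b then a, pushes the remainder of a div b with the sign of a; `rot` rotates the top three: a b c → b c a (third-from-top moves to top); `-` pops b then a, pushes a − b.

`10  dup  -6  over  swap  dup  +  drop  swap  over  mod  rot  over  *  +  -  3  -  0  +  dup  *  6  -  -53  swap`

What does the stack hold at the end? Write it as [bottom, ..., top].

[-53, 43]

10   : [10]
dup  : [10, 10]
-6   : [10, 10, -6]
over : [10, 10, -6, 10]
swap : [10, 10, 10, -6]
dup  : [10, 10, 10, -6, -6]
+    : [10, 10, 10, -12]
drop : [10, 10, 10]
swap : [10, 10, 10]
over : [10, 10, 10, 10]
mod  : [10, 10, 0]
rot  : [10, 0, 10]
over : [10, 0, 10, 0]
*    : [10, 0, 0]
+    : [10, 0]
-    : [10]
3    : [10, 3]
-    : [7]
0    : [7, 0]
+    : [7]
dup  : [7, 7]
*    : [49]
6    : [49, 6]
-    : [43]
-53  : [43, -53]
swap : [-53, 43]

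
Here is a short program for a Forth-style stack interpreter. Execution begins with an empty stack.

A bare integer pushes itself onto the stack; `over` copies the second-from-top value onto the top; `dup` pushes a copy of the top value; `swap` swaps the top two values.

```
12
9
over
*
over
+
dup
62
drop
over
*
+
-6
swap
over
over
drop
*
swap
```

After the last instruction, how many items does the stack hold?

3

12   → 12
9    → 12 9
over → 12 9 12
*    → 12 108
over → 12 108 12
+    → 12 120
dup  → 12 120 120
62   → 12 120 120 62
drop → 12 120 120
over → 12 120 120 120
*    → 12 120 14400
+    → 12 14520
-6   → 12 14520 -6
swap → 12 -6 14520
over → 12 -6 14520 -6
over → 12 -6 14520 -6 14520
drop → 12 -6 14520 -6
*    → 12 -6 -87120
swap → 12 -87120 -6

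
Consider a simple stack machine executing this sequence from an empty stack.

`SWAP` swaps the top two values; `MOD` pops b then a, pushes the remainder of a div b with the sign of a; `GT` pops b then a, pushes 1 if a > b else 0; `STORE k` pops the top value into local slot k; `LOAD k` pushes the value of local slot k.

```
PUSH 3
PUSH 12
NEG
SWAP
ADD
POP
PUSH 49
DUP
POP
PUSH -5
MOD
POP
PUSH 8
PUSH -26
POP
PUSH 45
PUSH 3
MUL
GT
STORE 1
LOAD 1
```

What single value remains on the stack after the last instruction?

0

PUSH 3    3
PUSH 12   3 12
NEG       3 -12
SWAP      -12 3
ADD       -9
POP       (empty)
PUSH 49   49
DUP       49 49
POP       49
PUSH -5   49 -5
MOD       4
POP       (empty)
PUSH 8    8
PUSH -26  8 -26
POP       8
PUSH 45   8 45
PUSH 3    8 45 3
MUL       8 135
GT        0
STORE 1   (empty)
LOAD 1    0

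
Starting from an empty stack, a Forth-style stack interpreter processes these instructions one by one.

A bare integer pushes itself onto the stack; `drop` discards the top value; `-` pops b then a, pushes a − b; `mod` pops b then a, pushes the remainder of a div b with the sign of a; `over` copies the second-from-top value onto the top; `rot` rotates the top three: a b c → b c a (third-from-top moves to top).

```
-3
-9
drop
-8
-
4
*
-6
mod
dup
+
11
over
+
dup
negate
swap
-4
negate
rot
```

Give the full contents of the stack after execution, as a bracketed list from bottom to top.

-3     : -3
-9     : -3 -9
drop   : -3
-8     : -3 -8
-      : 5
4      : 5 4
*      : 20
-6     : 20 -6
mod    : 2
dup    : 2 2
+      : 4
11     : 4 11
over   : 4 11 4
+      : 4 15
dup    : 4 15 15
negate : 4 15 -15
swap   : 4 -15 15
-4     : 4 -15 15 -4
negate : 4 -15 15 4
rot    : 4 15 4 -15

[4, 15, 4, -15]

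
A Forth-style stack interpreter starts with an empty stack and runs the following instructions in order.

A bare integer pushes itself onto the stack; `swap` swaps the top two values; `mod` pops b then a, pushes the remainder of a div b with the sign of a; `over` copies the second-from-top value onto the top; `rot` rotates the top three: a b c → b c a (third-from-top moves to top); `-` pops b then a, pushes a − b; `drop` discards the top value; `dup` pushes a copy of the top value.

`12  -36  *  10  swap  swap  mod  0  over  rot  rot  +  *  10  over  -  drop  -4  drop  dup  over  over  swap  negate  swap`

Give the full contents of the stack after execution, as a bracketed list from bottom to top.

12     → 12
-36    → 12 -36
*      → -432
10     → -432 10
swap   → 10 -432
swap   → -432 10
mod    → -2
0      → -2 0
over   → -2 0 -2
rot    → 0 -2 -2
rot    → -2 -2 0
+      → -2 -2
*      → 4
10     → 4 10
over   → 4 10 4
-      → 4 6
drop   → 4
-4     → 4 -4
drop   → 4
dup    → 4 4
over   → 4 4 4
over   → 4 4 4 4
swap   → 4 4 4 4
negate → 4 4 4 -4
swap   → 4 4 -4 4

[4, 4, -4, 4]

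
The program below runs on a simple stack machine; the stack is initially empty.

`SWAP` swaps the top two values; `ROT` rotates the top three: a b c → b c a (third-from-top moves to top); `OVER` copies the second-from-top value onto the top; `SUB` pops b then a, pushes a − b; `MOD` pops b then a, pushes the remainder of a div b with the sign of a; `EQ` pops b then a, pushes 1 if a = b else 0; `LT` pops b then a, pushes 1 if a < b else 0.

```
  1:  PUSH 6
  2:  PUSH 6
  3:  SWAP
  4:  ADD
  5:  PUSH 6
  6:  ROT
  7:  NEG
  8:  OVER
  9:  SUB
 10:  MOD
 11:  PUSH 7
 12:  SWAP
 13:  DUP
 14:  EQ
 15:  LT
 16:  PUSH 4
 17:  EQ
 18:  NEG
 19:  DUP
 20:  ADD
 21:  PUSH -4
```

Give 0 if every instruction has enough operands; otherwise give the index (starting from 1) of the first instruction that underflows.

6

PUSH 6 → 6
PUSH 6 → 6 6
SWAP   → 6 6
ADD    → 12
PUSH 6 → 12 6
ROT  — needs 3 operands, stack has 2 → underflow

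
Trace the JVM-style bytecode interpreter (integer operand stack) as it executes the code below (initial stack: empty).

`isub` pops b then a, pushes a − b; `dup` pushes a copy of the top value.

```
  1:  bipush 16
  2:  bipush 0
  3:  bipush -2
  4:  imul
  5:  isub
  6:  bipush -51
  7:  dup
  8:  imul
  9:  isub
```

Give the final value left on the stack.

-2585

bipush 16  : [16]
bipush 0   : [16, 0]
bipush -2  : [16, 0, -2]
imul       : [16, 0]
isub       : [16]
bipush -51 : [16, -51]
dup        : [16, -51, -51]
imul       : [16, 2601]
isub       : [-2585]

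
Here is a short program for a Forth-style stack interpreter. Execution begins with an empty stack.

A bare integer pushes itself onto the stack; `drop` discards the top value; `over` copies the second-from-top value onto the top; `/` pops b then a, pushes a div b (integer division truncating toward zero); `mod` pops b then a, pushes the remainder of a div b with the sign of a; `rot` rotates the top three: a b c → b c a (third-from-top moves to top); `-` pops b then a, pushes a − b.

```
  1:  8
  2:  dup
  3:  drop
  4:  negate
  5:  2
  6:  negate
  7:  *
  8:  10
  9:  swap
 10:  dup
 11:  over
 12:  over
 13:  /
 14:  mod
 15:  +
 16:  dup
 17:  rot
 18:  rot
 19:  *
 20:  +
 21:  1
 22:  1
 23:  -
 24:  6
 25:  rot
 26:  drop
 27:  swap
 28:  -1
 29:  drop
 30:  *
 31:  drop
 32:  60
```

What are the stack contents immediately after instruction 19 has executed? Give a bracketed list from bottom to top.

[16, 160]

8       [8]
dup     [8, 8]
drop    [8]
negate  [-8]
2       [-8, 2]
negate  [-8, -2]
*       [16]
10      [16, 10]
swap    [10, 16]
dup     [10, 16, 16]
over    [10, 16, 16, 16]
over    [10, 16, 16, 16, 16]
/       [10, 16, 16, 1]
mod     [10, 16, 0]
+       [10, 16]
dup     [10, 16, 16]
rot     [16, 16, 10]
rot     [16, 10, 16]
*       [16, 160]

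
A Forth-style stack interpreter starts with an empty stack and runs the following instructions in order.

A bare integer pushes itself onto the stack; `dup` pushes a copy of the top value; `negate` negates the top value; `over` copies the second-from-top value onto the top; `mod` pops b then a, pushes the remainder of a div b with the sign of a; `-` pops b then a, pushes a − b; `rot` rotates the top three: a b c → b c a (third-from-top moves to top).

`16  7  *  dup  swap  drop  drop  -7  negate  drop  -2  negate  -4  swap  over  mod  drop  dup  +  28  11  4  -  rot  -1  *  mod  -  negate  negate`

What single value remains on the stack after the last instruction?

21

16     : [16]
7      : [16, 7]
*      : [112]
dup    : [112, 112]
swap   : [112, 112]
drop   : [112]
drop   : []
-7     : [-7]
negate : [7]
drop   : []
-2     : [-2]
negate : [2]
-4     : [2, -4]
swap   : [-4, 2]
over   : [-4, 2, -4]
mod    : [-4, 2]
drop   : [-4]
dup    : [-4, -4]
+      : [-8]
28     : [-8, 28]
11     : [-8, 28, 11]
4      : [-8, 28, 11, 4]
-      : [-8, 28, 7]
rot    : [28, 7, -8]
-1     : [28, 7, -8, -1]
*      : [28, 7, 8]
mod    : [28, 7]
-      : [21]
negate : [-21]
negate : [21]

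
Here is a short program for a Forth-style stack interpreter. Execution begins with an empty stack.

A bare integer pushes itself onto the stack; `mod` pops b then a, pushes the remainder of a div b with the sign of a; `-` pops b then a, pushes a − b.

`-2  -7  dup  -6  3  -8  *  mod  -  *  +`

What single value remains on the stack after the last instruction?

-2  -> -2
-7  -> -2 -7
dup -> -2 -7 -7
-6  -> -2 -7 -7 -6
3   -> -2 -7 -7 -6 3
-8  -> -2 -7 -7 -6 3 -8
*   -> -2 -7 -7 -6 -24
mod -> -2 -7 -7 -6
-   -> -2 -7 -1
*   -> -2 7
+   -> 5

5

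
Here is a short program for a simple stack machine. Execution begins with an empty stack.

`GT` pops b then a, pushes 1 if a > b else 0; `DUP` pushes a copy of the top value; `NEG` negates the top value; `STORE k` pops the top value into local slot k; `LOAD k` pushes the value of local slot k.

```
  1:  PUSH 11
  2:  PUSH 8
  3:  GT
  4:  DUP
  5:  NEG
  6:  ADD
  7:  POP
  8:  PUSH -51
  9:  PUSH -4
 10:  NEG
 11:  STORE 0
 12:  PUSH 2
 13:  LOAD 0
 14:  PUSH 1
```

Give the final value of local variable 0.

PUSH 11  : [11]
PUSH 8   : [11, 8]
GT       : [1]
DUP      : [1, 1]
NEG      : [1, -1]
ADD      : [0]
POP      : []
PUSH -51 : [-51]
PUSH -4  : [-51, -4]
NEG      : [-51, 4]
STORE 0  : [-51]
PUSH 2   : [-51, 2]
LOAD 0   : [-51, 2, 4]
PUSH 1   : [-51, 2, 4, 1]

4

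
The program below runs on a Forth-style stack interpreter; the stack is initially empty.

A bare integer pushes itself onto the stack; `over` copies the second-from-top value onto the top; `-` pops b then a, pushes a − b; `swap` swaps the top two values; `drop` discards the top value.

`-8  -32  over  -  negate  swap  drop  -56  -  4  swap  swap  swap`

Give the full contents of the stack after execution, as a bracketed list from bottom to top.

[4, 80]

-8     : -8
-32    : -8 -32
over   : -8 -32 -8
-      : -8 -24
negate : -8 24
swap   : 24 -8
drop   : 24
-56    : 24 -56
-      : 80
4      : 80 4
swap   : 4 80
swap   : 80 4
swap   : 4 80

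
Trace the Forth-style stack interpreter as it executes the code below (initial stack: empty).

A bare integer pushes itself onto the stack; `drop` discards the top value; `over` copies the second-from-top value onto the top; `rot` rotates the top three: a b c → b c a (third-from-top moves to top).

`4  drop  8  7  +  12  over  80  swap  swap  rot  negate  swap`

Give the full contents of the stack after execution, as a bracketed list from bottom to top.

4      -> 4
drop   -> (empty)
8      -> 8
7      -> 8 7
+      -> 15
12     -> 15 12
over   -> 15 12 15
80     -> 15 12 15 80
swap   -> 15 12 80 15
swap   -> 15 12 15 80
rot    -> 15 15 80 12
negate -> 15 15 80 -12
swap   -> 15 15 -12 80

[15, 15, -12, 80]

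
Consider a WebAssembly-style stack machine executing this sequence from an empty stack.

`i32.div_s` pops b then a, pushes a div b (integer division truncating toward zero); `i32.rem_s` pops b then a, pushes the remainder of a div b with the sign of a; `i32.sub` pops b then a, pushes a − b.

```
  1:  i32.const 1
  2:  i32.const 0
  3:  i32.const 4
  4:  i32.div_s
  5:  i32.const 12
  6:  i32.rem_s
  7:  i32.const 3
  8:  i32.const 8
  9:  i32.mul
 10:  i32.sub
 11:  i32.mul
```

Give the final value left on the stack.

i32.const 1  → [1]
i32.const 0  → [1, 0]
i32.const 4  → [1, 0, 4]
i32.div_s    → [1, 0]
i32.const 12 → [1, 0, 12]
i32.rem_s    → [1, 0]
i32.const 3  → [1, 0, 3]
i32.const 8  → [1, 0, 3, 8]
i32.mul      → [1, 0, 24]
i32.sub      → [1, -24]
i32.mul      → [-24]

-24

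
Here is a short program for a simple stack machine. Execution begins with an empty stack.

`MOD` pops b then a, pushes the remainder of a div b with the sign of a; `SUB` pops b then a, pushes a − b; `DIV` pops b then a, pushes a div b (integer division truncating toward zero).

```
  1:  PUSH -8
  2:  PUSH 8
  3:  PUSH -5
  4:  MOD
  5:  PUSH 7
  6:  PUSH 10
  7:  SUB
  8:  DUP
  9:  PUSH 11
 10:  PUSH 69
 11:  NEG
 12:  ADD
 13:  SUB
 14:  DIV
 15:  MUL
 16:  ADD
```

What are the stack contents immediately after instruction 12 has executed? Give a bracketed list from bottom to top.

PUSH -8 -> [-8]
PUSH 8  -> [-8, 8]
PUSH -5 -> [-8, 8, -5]
MOD     -> [-8, 3]
PUSH 7  -> [-8, 3, 7]
PUSH 10 -> [-8, 3, 7, 10]
SUB     -> [-8, 3, -3]
DUP     -> [-8, 3, -3, -3]
PUSH 11 -> [-8, 3, -3, -3, 11]
PUSH 69 -> [-8, 3, -3, -3, 11, 69]
NEG     -> [-8, 3, -3, -3, 11, -69]
ADD     -> [-8, 3, -3, -3, -58]

[-8, 3, -3, -3, -58]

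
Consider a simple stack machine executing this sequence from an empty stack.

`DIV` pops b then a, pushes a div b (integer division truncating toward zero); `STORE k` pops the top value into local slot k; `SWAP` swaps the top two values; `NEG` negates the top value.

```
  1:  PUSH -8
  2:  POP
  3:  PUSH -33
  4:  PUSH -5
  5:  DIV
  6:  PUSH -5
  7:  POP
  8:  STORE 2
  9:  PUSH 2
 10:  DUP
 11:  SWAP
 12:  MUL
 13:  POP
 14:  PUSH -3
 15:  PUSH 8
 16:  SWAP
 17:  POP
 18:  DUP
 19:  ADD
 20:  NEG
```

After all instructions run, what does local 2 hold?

6

PUSH -8  : -8
POP      : (empty)
PUSH -33 : -33
PUSH -5  : -33 -5
DIV      : 6
PUSH -5  : 6 -5
POP      : 6
STORE 2  : (empty)
PUSH 2   : 2
DUP      : 2 2
SWAP     : 2 2
MUL      : 4
POP      : (empty)
PUSH -3  : -3
PUSH 8   : -3 8
SWAP     : 8 -3
POP      : 8
DUP      : 8 8
ADD      : 16
NEG      : -16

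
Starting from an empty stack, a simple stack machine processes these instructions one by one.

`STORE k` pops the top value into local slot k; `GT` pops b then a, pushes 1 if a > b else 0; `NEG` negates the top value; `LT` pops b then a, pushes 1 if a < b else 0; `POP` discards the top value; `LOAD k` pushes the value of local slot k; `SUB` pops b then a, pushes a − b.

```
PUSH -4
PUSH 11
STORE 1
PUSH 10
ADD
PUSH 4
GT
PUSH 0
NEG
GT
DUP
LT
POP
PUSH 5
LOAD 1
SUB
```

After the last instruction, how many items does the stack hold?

1

PUSH -4 : -4
PUSH 11 : -4 11
STORE 1 : -4
PUSH 10 : -4 10
ADD     : 6
PUSH 4  : 6 4
GT      : 1
PUSH 0  : 1 0
NEG     : 1 0
GT      : 1
DUP     : 1 1
LT      : 0
POP     : (empty)
PUSH 5  : 5
LOAD 1  : 5 11
SUB     : -6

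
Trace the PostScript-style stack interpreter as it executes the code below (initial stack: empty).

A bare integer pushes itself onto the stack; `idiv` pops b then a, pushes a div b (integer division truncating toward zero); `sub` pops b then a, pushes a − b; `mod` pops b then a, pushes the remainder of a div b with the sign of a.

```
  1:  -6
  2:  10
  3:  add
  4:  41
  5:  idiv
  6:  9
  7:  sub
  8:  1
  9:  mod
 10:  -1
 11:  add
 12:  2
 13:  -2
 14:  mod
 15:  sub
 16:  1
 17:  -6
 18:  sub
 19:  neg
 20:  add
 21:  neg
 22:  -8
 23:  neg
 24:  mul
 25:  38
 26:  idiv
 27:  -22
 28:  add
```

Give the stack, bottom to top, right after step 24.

[64]

-6   : [-6]
10   : [-6, 10]
add  : [4]
41   : [4, 41]
idiv : [0]
9    : [0, 9]
sub  : [-9]
1    : [-9, 1]
mod  : [0]
-1   : [0, -1]
add  : [-1]
2    : [-1, 2]
-2   : [-1, 2, -2]
mod  : [-1, 0]
sub  : [-1]
1    : [-1, 1]
-6   : [-1, 1, -6]
sub  : [-1, 7]
neg  : [-1, -7]
add  : [-8]
neg  : [8]
-8   : [8, -8]
neg  : [8, 8]
mul  : [64]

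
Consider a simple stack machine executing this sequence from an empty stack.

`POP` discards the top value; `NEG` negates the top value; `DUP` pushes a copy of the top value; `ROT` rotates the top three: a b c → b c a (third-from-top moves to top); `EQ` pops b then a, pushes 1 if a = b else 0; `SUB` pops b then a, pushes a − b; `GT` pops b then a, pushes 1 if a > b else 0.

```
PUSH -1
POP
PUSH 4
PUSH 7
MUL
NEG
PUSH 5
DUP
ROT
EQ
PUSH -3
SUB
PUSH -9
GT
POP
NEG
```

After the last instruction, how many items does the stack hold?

1

PUSH -1 -> -1
POP     -> (empty)
PUSH 4  -> 4
PUSH 7  -> 4 7
MUL     -> 28
NEG     -> -28
PUSH 5  -> -28 5
DUP     -> -28 5 5
ROT     -> 5 5 -28
EQ      -> 5 0
PUSH -3 -> 5 0 -3
SUB     -> 5 3
PUSH -9 -> 5 3 -9
GT      -> 5 1
POP     -> 5
NEG     -> -5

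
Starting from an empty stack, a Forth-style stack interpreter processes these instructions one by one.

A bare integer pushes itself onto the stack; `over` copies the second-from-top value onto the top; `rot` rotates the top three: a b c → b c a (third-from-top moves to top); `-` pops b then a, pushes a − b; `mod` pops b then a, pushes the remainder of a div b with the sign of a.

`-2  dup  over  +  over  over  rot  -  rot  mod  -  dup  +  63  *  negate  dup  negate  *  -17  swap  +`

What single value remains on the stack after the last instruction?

-2     → [-2]
dup    → [-2, -2]
over   → [-2, -2, -2]
+      → [-2, -4]
over   → [-2, -4, -2]
over   → [-2, -4, -2, -4]
rot    → [-2, -2, -4, -4]
-      → [-2, -2, 0]
rot    → [-2, 0, -2]
mod    → [-2, 0]
-      → [-2]
dup    → [-2, -2]
+      → [-4]
63     → [-4, 63]
*      → [-252]
negate → [252]
dup    → [252, 252]
negate → [252, -252]
*      → [-63504]
-17    → [-63504, -17]
swap   → [-17, -63504]
+      → [-63521]

-63521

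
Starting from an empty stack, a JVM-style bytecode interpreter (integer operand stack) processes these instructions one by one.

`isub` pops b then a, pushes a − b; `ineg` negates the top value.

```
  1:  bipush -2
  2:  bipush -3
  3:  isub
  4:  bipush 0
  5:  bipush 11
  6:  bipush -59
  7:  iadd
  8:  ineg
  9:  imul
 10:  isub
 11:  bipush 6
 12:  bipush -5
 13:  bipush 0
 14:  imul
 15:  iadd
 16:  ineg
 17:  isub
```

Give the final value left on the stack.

7

bipush -2   -2
bipush -3   -2 -3
isub        1
bipush 0    1 0
bipush 11   1 0 11
bipush -59  1 0 11 -59
iadd        1 0 -48
ineg        1 0 48
imul        1 0
isub        1
bipush 6    1 6
bipush -5   1 6 -5
bipush 0    1 6 -5 0
imul        1 6 0
iadd        1 6
ineg        1 -6
isub        7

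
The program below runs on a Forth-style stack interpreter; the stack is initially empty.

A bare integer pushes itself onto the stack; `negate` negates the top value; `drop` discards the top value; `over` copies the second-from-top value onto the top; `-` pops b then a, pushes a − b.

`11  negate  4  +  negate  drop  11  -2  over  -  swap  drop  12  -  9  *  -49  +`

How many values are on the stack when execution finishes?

1

11      [11]
negate  [-11]
4       [-11, 4]
+       [-7]
negate  [7]
drop    []
11      [11]
-2      [11, -2]
over    [11, -2, 11]
-       [11, -13]
swap    [-13, 11]
drop    [-13]
12      [-13, 12]
-       [-25]
9       [-25, 9]
*       [-225]
-49     [-225, -49]
+       [-274]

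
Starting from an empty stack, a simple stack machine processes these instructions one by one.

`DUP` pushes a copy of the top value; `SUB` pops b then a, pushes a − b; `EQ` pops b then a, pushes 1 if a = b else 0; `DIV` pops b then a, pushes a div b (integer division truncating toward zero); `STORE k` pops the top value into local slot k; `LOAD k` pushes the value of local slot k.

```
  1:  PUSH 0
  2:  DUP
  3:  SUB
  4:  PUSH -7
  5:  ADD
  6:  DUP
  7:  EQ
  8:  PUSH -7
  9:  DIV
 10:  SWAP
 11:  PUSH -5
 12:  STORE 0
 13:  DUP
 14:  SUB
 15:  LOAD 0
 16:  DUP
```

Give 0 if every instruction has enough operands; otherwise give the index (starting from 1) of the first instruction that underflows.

PUSH 0  : 0
DUP     : 0 0
SUB     : 0
PUSH -7 : 0 -7
ADD     : -7
DUP     : -7 -7
EQ      : 1
PUSH -7 : 1 -7
DIV     : 0
SWAP  — needs 2 operands, stack has 1 → underflow

10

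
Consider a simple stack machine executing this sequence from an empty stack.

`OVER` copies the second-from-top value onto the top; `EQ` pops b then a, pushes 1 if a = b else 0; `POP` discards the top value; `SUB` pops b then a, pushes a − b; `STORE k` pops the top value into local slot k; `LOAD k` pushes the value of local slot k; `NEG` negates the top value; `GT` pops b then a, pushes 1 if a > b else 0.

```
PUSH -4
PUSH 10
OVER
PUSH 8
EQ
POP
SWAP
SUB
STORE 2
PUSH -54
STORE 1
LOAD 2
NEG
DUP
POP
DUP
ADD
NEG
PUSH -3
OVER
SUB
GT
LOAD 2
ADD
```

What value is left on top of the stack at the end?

PUSH -4   -4
PUSH 10   -4 10
OVER      -4 10 -4
PUSH 8    -4 10 -4 8
EQ        -4 10 0
POP       -4 10
SWAP      10 -4
SUB       14
STORE 2   (empty)
PUSH -54  -54
STORE 1   (empty)
LOAD 2    14
NEG       -14
DUP       -14 -14
POP       -14
DUP       -14 -14
ADD       -28
NEG       28
PUSH -3   28 -3
OVER      28 -3 28
SUB       28 -31
GT        1
LOAD 2    1 14
ADD       15

15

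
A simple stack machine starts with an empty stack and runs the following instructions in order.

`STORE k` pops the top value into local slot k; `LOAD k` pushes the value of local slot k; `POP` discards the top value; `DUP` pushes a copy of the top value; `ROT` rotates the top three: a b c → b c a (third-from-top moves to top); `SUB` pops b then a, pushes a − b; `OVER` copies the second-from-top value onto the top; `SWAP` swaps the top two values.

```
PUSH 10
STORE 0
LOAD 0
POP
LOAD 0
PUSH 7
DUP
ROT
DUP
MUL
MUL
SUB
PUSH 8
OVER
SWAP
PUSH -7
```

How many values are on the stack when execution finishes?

4

PUSH 10 : 10
STORE 0 : (empty)
LOAD 0  : 10
POP     : (empty)
LOAD 0  : 10
PUSH 7  : 10 7
DUP     : 10 7 7
ROT     : 7 7 10
DUP     : 7 7 10 10
MUL     : 7 7 100
MUL     : 7 700
SUB     : -693
PUSH 8  : -693 8
OVER    : -693 8 -693
SWAP    : -693 -693 8
PUSH -7 : -693 -693 8 -7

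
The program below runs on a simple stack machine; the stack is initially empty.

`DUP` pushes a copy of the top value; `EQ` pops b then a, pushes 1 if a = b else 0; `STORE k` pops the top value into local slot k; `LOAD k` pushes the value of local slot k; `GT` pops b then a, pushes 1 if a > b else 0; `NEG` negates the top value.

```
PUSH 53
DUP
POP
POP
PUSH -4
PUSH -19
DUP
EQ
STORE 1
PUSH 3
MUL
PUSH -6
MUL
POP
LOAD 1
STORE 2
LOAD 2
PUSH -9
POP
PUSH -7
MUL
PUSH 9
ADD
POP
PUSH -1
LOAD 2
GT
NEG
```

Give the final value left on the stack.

0

PUSH 53  : [53]
DUP      : [53, 53]
POP      : [53]
POP      : []
PUSH -4  : [-4]
PUSH -19 : [-4, -19]
DUP      : [-4, -19, -19]
EQ       : [-4, 1]
STORE 1  : [-4]
PUSH 3   : [-4, 3]
MUL      : [-12]
PUSH -6  : [-12, -6]
MUL      : [72]
POP      : []
LOAD 1   : [1]
STORE 2  : []
LOAD 2   : [1]
PUSH -9  : [1, -9]
POP      : [1]
PUSH -7  : [1, -7]
MUL      : [-7]
PUSH 9   : [-7, 9]
ADD      : [2]
POP      : []
PUSH -1  : [-1]
LOAD 2   : [-1, 1]
GT       : [0]
NEG      : [0]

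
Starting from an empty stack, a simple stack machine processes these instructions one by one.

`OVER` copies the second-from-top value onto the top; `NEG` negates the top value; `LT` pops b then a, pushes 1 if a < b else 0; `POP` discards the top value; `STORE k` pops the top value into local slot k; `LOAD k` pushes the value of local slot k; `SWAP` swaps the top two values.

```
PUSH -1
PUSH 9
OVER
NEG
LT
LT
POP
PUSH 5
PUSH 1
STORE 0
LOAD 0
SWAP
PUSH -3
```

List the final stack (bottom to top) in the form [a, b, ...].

PUSH -1 -> [-1]
PUSH 9  -> [-1, 9]
OVER    -> [-1, 9, -1]
NEG     -> [-1, 9, 1]
LT      -> [-1, 0]
LT      -> [1]
POP     -> []
PUSH 5  -> [5]
PUSH 1  -> [5, 1]
STORE 0 -> [5]
LOAD 0  -> [5, 1]
SWAP    -> [1, 5]
PUSH -3 -> [1, 5, -3]

[1, 5, -3]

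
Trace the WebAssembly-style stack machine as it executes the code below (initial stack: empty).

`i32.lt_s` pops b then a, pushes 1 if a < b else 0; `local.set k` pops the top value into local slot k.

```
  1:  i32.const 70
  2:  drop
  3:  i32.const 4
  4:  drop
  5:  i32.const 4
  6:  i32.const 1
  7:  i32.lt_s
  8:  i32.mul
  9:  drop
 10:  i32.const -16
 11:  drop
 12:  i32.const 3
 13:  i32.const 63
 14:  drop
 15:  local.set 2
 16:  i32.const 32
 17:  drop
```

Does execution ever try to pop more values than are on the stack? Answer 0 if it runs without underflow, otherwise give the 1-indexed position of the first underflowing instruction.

8

i32.const 70 → 70
drop         → (empty)
i32.const 4  → 4
drop         → (empty)
i32.const 4  → 4
i32.const 1  → 4 1
i32.lt_s     → 0
i32.mul  — needs 2 operands, stack has 1 → underflow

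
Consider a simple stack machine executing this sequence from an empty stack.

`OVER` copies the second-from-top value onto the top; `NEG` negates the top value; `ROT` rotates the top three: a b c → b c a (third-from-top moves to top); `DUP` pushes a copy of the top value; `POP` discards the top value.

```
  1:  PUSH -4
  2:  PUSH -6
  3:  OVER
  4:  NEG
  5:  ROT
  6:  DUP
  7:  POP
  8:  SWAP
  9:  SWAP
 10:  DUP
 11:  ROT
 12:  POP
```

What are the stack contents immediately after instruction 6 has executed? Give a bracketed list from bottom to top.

PUSH -4 : -4
PUSH -6 : -4 -6
OVER    : -4 -6 -4
NEG     : -4 -6 4
ROT     : -6 4 -4
DUP     : -6 4 -4 -4

[-6, 4, -4, -4]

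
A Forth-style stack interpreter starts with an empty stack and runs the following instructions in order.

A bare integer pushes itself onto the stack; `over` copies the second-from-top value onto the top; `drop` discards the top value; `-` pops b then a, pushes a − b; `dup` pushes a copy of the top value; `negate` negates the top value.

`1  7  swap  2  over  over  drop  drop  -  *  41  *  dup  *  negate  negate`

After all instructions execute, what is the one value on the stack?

82369

1      : [1]
7      : [1, 7]
swap   : [7, 1]
2      : [7, 1, 2]
over   : [7, 1, 2, 1]
over   : [7, 1, 2, 1, 2]
drop   : [7, 1, 2, 1]
drop   : [7, 1, 2]
-      : [7, -1]
*      : [-7]
41     : [-7, 41]
*      : [-287]
dup    : [-287, -287]
*      : [82369]
negate : [-82369]
negate : [82369]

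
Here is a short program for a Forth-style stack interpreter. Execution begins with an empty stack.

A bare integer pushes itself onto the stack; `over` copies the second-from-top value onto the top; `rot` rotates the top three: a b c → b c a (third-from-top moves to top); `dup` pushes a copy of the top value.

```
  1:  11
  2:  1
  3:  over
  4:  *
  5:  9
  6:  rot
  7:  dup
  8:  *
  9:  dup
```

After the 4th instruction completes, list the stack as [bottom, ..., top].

11   : [11]
1    : [11, 1]
over : [11, 1, 11]
*    : [11, 11]

[11, 11]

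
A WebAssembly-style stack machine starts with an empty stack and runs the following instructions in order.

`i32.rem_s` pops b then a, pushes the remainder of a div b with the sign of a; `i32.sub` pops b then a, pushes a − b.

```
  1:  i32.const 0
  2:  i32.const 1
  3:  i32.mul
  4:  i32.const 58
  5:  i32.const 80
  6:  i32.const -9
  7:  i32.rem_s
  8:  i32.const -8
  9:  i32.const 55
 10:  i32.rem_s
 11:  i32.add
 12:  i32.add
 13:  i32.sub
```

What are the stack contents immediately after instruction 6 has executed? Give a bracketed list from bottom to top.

i32.const 0  -> 0
i32.const 1  -> 0 1
i32.mul      -> 0
i32.const 58 -> 0 58
i32.const 80 -> 0 58 80
i32.const -9 -> 0 58 80 -9

[0, 58, 80, -9]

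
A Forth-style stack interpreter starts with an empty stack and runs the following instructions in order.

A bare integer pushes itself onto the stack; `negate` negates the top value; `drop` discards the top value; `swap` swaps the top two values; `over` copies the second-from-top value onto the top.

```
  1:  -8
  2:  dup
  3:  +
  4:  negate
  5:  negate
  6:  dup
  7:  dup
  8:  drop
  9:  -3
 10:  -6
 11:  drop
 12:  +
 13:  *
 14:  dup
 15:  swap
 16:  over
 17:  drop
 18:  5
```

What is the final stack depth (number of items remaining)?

3

-8     → [-8]
dup    → [-8, -8]
+      → [-16]
negate → [16]
negate → [-16]
dup    → [-16, -16]
dup    → [-16, -16, -16]
drop   → [-16, -16]
-3     → [-16, -16, -3]
-6     → [-16, -16, -3, -6]
drop   → [-16, -16, -3]
+      → [-16, -19]
*      → [304]
dup    → [304, 304]
swap   → [304, 304]
over   → [304, 304, 304]
drop   → [304, 304]
5      → [304, 304, 5]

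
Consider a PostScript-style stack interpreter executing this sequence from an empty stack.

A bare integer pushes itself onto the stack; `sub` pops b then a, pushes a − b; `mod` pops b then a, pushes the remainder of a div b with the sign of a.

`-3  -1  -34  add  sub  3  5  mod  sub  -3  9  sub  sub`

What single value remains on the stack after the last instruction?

41

-3   -3
-1   -3 -1
-34  -3 -1 -34
add  -3 -35
sub  32
3    32 3
5    32 3 5
mod  32 3
sub  29
-3   29 -3
9    29 -3 9
sub  29 -12
sub  41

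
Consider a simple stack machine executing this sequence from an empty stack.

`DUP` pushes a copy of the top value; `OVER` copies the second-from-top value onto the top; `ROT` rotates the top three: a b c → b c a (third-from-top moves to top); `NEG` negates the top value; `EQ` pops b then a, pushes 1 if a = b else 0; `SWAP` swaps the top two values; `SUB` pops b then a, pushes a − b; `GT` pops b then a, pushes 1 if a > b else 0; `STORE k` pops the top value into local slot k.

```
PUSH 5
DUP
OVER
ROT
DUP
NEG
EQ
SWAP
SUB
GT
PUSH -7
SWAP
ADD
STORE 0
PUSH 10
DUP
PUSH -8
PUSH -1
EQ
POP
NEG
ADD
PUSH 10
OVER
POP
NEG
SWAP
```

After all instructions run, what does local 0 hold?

-6

PUSH 5   5
DUP      5 5
OVER     5 5 5
ROT      5 5 5
DUP      5 5 5 5
NEG      5 5 5 -5
EQ       5 5 0
SWAP     5 0 5
SUB      5 -5
GT       1
PUSH -7  1 -7
SWAP     -7 1
ADD      -6
STORE 0  (empty)
PUSH 10  10
DUP      10 10
PUSH -8  10 10 -8
PUSH -1  10 10 -8 -1
EQ       10 10 0
POP      10 10
NEG      10 -10
ADD      0
PUSH 10  0 10
OVER     0 10 0
POP      0 10
NEG      0 -10
SWAP     -10 0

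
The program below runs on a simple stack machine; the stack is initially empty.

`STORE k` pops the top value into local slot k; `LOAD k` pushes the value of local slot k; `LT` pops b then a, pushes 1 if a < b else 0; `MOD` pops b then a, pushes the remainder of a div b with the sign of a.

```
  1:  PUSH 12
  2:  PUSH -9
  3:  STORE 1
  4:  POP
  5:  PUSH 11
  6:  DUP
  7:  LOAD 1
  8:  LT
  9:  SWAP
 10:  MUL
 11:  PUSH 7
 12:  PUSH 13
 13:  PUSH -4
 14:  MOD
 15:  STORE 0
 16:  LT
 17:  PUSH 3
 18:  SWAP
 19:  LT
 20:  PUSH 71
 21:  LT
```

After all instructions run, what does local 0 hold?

1

PUSH 12  12
PUSH -9  12 -9
STORE 1  12
POP      (empty)
PUSH 11  11
DUP      11 11
LOAD 1   11 11 -9
LT       11 0
SWAP     0 11
MUL      0
PUSH 7   0 7
PUSH 13  0 7 13
PUSH -4  0 7 13 -4
MOD      0 7 1
STORE 0  0 7
LT       1
PUSH 3   1 3
SWAP     3 1
LT       0
PUSH 71  0 71
LT       1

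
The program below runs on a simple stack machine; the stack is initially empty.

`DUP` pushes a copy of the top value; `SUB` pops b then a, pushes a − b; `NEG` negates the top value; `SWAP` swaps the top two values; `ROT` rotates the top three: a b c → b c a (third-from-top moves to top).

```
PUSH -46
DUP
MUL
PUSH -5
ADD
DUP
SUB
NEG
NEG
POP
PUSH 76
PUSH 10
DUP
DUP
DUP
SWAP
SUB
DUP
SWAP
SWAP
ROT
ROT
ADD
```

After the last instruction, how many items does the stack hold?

4

PUSH -46 → [-46]
DUP      → [-46, -46]
MUL      → [2116]
PUSH -5  → [2116, -5]
ADD      → [2111]
DUP      → [2111, 2111]
SUB      → [0]
NEG      → [0]
NEG      → [0]
POP      → []
PUSH 76  → [76]
PUSH 10  → [76, 10]
DUP      → [76, 10, 10]
DUP      → [76, 10, 10, 10]
DUP      → [76, 10, 10, 10, 10]
SWAP     → [76, 10, 10, 10, 10]
SUB      → [76, 10, 10, 0]
DUP      → [76, 10, 10, 0, 0]
SWAP     → [76, 10, 10, 0, 0]
SWAP     → [76, 10, 10, 0, 0]
ROT      → [76, 10, 0, 0, 10]
ROT      → [76, 10, 0, 10, 0]
ADD      → [76, 10, 0, 10]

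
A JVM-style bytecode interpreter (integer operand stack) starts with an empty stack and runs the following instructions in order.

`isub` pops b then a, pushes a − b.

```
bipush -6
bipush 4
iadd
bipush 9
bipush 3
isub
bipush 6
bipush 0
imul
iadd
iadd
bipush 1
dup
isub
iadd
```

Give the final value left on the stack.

bipush -6 → -6
bipush 4  → -6 4
iadd      → -2
bipush 9  → -2 9
bipush 3  → -2 9 3
isub      → -2 6
bipush 6  → -2 6 6
bipush 0  → -2 6 6 0
imul      → -2 6 0
iadd      → -2 6
iadd      → 4
bipush 1  → 4 1
dup       → 4 1 1
isub      → 4 0
iadd      → 4

4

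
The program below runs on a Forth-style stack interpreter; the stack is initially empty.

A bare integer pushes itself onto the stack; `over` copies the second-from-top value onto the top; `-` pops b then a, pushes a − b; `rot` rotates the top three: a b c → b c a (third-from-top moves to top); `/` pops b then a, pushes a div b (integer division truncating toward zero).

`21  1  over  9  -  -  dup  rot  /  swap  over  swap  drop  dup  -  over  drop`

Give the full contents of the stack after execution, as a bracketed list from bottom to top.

21   → 21
1    → 21 1
over → 21 1 21
9    → 21 1 21 9
-    → 21 1 12
-    → 21 -11
dup  → 21 -11 -11
rot  → -11 -11 21
/    → -11 0
swap → 0 -11
over → 0 -11 0
swap → 0 0 -11
drop → 0 0
dup  → 0 0 0
-    → 0 0
over → 0 0 0
drop → 0 0

[0, 0]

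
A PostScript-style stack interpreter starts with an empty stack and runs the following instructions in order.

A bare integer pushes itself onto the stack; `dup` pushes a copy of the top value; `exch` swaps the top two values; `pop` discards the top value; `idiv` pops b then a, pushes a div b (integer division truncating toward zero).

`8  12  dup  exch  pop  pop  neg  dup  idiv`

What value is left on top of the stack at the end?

8    → 8
12   → 8 12
dup  → 8 12 12
exch → 8 12 12
pop  → 8 12
pop  → 8
neg  → -8
dup  → -8 -8
idiv → 1

1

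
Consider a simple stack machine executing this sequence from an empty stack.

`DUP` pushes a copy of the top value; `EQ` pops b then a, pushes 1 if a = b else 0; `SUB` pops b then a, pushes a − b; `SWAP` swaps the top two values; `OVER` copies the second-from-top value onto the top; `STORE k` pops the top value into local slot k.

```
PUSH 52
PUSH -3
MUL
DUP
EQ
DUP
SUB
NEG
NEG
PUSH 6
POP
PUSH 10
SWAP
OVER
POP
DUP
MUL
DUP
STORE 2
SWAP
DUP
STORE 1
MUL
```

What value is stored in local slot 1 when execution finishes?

10

PUSH 52 -> [52]
PUSH -3 -> [52, -3]
MUL     -> [-156]
DUP     -> [-156, -156]
EQ      -> [1]
DUP     -> [1, 1]
SUB     -> [0]
NEG     -> [0]
NEG     -> [0]
PUSH 6  -> [0, 6]
POP     -> [0]
PUSH 10 -> [0, 10]
SWAP    -> [10, 0]
OVER    -> [10, 0, 10]
POP     -> [10, 0]
DUP     -> [10, 0, 0]
MUL     -> [10, 0]
DUP     -> [10, 0, 0]
STORE 2 -> [10, 0]
SWAP    -> [0, 10]
DUP     -> [0, 10, 10]
STORE 1 -> [0, 10]
MUL     -> [0]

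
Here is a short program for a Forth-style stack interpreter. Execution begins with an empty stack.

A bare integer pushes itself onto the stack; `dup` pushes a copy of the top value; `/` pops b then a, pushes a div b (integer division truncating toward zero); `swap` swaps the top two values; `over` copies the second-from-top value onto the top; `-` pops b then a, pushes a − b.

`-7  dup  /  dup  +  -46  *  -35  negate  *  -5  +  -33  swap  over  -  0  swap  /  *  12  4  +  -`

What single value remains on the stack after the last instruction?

-16

-7     -> [-7]
dup    -> [-7, -7]
/      -> [1]
dup    -> [1, 1]
+      -> [2]
-46    -> [2, -46]
*      -> [-92]
-35    -> [-92, -35]
negate -> [-92, 35]
*      -> [-3220]
-5     -> [-3220, -5]
+      -> [-3225]
-33    -> [-3225, -33]
swap   -> [-33, -3225]
over   -> [-33, -3225, -33]
-      -> [-33, -3192]
0      -> [-33, -3192, 0]
swap   -> [-33, 0, -3192]
/      -> [-33, 0]
*      -> [0]
12     -> [0, 12]
4      -> [0, 12, 4]
+      -> [0, 16]
-      -> [-16]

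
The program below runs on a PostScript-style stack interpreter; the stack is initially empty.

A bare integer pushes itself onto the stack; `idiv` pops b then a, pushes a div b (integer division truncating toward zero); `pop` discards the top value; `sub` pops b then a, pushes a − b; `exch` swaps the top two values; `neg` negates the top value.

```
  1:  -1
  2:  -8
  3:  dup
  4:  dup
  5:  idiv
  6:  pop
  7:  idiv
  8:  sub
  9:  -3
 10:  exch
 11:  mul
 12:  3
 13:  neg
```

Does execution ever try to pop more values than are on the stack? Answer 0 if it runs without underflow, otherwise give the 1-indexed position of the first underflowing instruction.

-1   → [-1]
-8   → [-1, -8]
dup  → [-1, -8, -8]
dup  → [-1, -8, -8, -8]
idiv → [-1, -8, 1]
pop  → [-1, -8]
idiv → [0]
sub  — needs 2 operands, stack has 1 → underflow

8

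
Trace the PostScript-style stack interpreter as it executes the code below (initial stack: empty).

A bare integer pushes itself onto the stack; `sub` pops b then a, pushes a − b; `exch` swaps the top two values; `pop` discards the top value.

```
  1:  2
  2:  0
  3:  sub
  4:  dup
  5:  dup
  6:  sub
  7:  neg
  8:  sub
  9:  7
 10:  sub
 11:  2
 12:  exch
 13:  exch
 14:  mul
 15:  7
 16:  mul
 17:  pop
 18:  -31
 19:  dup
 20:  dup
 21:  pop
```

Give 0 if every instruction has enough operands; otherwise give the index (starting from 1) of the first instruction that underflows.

0

2     [2]
0     [2, 0]
sub   [2]
dup   [2, 2]
dup   [2, 2, 2]
sub   [2, 0]
neg   [2, 0]
sub   [2]
7     [2, 7]
sub   [-5]
2     [-5, 2]
exch  [2, -5]
exch  [-5, 2]
mul   [-10]
7     [-10, 7]
mul   [-70]
pop   []
-31   [-31]
dup   [-31, -31]
dup   [-31, -31, -31]
pop   [-31, -31]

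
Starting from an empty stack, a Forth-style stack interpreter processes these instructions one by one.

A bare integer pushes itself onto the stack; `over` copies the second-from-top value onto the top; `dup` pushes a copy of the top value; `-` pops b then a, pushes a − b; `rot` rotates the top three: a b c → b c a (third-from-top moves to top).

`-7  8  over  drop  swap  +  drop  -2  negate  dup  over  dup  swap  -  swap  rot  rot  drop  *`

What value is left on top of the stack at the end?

4

-7      -7
8       -7 8
over    -7 8 -7
drop    -7 8
swap    8 -7
+       1
drop    (empty)
-2      -2
negate  2
dup     2 2
over    2 2 2
dup     2 2 2 2
swap    2 2 2 2
-       2 2 0
swap    2 0 2
rot     0 2 2
rot     2 2 0
drop    2 2
*       4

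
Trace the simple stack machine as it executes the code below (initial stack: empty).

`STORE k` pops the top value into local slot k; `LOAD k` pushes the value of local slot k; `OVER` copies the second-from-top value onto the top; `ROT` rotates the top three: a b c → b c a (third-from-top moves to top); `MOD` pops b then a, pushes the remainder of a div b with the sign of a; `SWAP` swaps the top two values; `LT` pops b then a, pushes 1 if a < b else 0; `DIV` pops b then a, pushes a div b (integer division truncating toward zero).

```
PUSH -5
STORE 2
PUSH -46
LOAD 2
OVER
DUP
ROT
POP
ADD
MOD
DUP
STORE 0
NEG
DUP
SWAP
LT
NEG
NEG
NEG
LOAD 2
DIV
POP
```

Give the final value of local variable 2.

-5

PUSH -5  → [-5]
STORE 2  → []
PUSH -46 → [-46]
LOAD 2   → [-46, -5]
OVER     → [-46, -5, -46]
DUP      → [-46, -5, -46, -46]
ROT      → [-46, -46, -46, -5]
POP      → [-46, -46, -46]
ADD      → [-46, -92]
MOD      → [-46]
DUP      → [-46, -46]
STORE 0  → [-46]
NEG      → [46]
DUP      → [46, 46]
SWAP     → [46, 46]
LT       → [0]
NEG      → [0]
NEG      → [0]
NEG      → [0]
LOAD 2   → [0, -5]
DIV      → [0]
POP      → []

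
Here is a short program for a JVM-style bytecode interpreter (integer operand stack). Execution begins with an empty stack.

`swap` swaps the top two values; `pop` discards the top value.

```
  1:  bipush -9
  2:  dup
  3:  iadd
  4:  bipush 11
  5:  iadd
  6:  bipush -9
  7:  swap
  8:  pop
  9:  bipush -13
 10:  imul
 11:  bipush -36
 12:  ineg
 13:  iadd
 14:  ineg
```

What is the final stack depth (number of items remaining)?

bipush -9  → [-9]
dup        → [-9, -9]
iadd       → [-18]
bipush 11  → [-18, 11]
iadd       → [-7]
bipush -9  → [-7, -9]
swap       → [-9, -7]
pop        → [-9]
bipush -13 → [-9, -13]
imul       → [117]
bipush -36 → [117, -36]
ineg       → [117, 36]
iadd       → [153]
ineg       → [-153]

1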